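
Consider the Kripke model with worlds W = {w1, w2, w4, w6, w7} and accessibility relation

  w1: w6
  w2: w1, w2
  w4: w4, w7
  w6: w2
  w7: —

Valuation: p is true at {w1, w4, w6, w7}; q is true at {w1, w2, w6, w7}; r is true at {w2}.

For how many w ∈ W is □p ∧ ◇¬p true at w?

0

w1: □p is T, ◇¬p is F. ✗
w2: □p is F, ◇¬p is T. ✗
w4: □p is T, ◇¬p is F. ✗
w6: □p is F, ◇¬p is T. ✗
w7: □p is T, ◇¬p is F. ✗
Satisfying worlds: ∅.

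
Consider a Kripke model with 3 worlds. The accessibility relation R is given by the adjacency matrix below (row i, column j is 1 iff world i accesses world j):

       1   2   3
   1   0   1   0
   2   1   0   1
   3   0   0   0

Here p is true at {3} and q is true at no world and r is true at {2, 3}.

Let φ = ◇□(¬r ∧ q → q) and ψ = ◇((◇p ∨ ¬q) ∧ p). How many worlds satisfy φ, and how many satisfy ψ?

2 and 1

For ◇□(¬r ∧ q → q):
1: successors {2}; □(¬r ∧ q → q) there: 2:T. ✓
2: successors {1, 3}; □(¬r ∧ q → q) there: 1:T, 3:T. ✓
3: no successors, so ◇□(¬r ∧ q → q) fails. ✗
— 2 worlds.
For ◇((◇p ∨ ¬q) ∧ p):
1: successors {2}; (◇p ∨ ¬q) ∧ p there: 2:F. ✗
2: successors {1, 3}; (◇p ∨ ¬q) ∧ p there: 1:F, 3:T. ✓
3: no successors, so ◇((◇p ∨ ¬q) ∧ p) fails. ✗
— 1 world.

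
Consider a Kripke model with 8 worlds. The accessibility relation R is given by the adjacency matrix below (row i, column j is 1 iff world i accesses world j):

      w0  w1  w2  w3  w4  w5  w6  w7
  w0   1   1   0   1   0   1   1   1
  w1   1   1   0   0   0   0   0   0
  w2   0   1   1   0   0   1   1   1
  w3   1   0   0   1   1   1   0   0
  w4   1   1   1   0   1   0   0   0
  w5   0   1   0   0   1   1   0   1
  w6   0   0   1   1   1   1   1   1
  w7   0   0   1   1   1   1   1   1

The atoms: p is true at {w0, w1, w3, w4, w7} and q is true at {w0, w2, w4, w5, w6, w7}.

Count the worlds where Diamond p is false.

w0: successors {w0, w1, w3, w5, w6, w7}; p there: w0:T, w1:T, w3:T, w5:F, w6:F, w7:T. ✓
w1: successors {w0, w1}; p there: w0:T, w1:T. ✓
w2: successors {w1, w2, w5, w6, w7}; p there: w1:T, w2:F, w5:F, w6:F, w7:T. ✓
w3: successors {w0, w3, w4, w5}; p there: w0:T, w3:T, w4:T, w5:F. ✓
w4: successors {w0, w1, w2, w4}; p there: w0:T, w1:T, w2:F, w4:T. ✓
w5: successors {w1, w4, w5, w7}; p there: w1:T, w4:T, w5:F, w7:T. ✓
w6: successors {w2, w3, w4, w5, w6, w7}; p there: w2:F, w3:T, w4:T, w5:F, w6:F, w7:T. ✓
w7: successors {w2, w3, w4, w5, w6, w7}; p there: w2:F, w3:T, w4:T, w5:F, w6:F, w7:T. ✓
Satisfying worlds: {w0, w1, w2, w3, w4, w5, w6, w7}.
So Diamond p fails at the other 0 worlds.

0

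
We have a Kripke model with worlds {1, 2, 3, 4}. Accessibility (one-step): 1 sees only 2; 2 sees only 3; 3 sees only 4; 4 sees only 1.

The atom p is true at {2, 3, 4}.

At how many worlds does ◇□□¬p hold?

1: successors {2}; □□¬p there: 2:F. ✗
2: successors {3}; □□¬p there: 3:T. ✓
3: successors {4}; □□¬p there: 4:F. ✗
4: successors {1}; □□¬p there: 1:F. ✗
Satisfying worlds: {2}.

1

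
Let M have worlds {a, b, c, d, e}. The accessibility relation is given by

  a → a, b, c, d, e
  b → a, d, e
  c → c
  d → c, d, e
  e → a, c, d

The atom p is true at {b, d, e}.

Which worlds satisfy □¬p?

a: successors {a, b, c, d, e}; ¬p there: a:T, b:F, c:T, d:F, e:F. ✗
b: successors {a, d, e}; ¬p there: a:T, d:F, e:F. ✗
c: successors {c}; ¬p there: c:T. ✓
d: successors {c, d, e}; ¬p there: c:T, d:F, e:F. ✗
e: successors {a, c, d}; ¬p there: a:T, c:T, d:F. ✗

{c}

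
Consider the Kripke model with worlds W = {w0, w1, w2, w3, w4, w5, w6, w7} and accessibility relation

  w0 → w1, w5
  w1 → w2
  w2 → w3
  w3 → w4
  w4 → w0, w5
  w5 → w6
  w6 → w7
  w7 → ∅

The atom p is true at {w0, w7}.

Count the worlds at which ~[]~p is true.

2

w0: []~p is T. ✗
w1: []~p is T. ✗
w2: []~p is T. ✗
w3: []~p is T. ✗
w4: []~p is F. ✓
w5: []~p is T. ✗
w6: []~p is F. ✓
w7: []~p is T. ✗
Satisfying worlds: {w4, w6}.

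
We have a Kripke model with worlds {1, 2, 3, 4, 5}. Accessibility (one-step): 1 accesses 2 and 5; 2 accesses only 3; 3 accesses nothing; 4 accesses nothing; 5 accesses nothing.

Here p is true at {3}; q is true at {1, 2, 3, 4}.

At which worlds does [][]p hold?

{1, 2, 3, 4, 5}

1: successors {2, 5}; []p there: 2:T, 5:T. ✓
2: successors {3}; []p there: 3:T. ✓
3: no successors, so [][]p holds vacuously. ✓
4: no successors, so [][]p holds vacuously. ✓
5: no successors, so [][]p holds vacuously. ✓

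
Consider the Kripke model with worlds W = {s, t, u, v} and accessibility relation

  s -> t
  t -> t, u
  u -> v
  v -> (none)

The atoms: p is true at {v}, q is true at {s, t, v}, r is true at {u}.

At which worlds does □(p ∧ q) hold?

s: successors {t}; p ∧ q there: t:F. ✗
t: successors {t, u}; p ∧ q there: t:F, u:F. ✗
u: successors {v}; p ∧ q there: v:T. ✓
v: no successors, so □(p ∧ q) holds vacuously. ✓

{u, v}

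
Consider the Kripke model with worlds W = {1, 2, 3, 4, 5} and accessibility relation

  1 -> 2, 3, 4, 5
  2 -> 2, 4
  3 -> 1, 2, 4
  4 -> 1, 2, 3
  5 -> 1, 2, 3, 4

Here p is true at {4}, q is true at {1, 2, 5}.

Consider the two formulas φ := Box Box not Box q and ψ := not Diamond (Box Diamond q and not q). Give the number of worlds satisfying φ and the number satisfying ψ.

5 and 0

For Box Box not Box q:
1: successors {2, 3, 4, 5}; Box not Box q there: 2:T, 3:T, 4:T, 5:T. ✓
2: successors {2, 4}; Box not Box q there: 2:T, 4:T. ✓
3: successors {1, 2, 4}; Box not Box q there: 1:T, 2:T, 4:T. ✓
4: successors {1, 2, 3}; Box not Box q there: 1:T, 2:T, 3:T. ✓
5: successors {1, 2, 3, 4}; Box not Box q there: 1:T, 2:T, 3:T, 4:T. ✓
— 5 worlds.
For not Diamond (Box Diamond q and not q):
1: Diamond (Box Diamond q and not q) is T. ✗
2: Diamond (Box Diamond q and not q) is T. ✗
3: Diamond (Box Diamond q and not q) is T. ✗
4: Diamond (Box Diamond q and not q) is T. ✗
5: Diamond (Box Diamond q and not q) is T. ✗
— 0 worlds.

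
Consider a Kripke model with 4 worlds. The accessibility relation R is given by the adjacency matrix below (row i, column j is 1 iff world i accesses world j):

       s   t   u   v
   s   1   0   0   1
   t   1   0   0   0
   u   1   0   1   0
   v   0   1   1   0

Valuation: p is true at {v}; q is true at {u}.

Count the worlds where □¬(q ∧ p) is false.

0

s: successors {s, v}; ¬(q ∧ p) there: s:T, v:T. ✓
t: successors {s}; ¬(q ∧ p) there: s:T. ✓
u: successors {s, u}; ¬(q ∧ p) there: s:T, u:T. ✓
v: successors {t, u}; ¬(q ∧ p) there: t:T, u:T. ✓
Satisfying worlds: {s, t, u, v}.
So □¬(q ∧ p) fails at the other 0 worlds.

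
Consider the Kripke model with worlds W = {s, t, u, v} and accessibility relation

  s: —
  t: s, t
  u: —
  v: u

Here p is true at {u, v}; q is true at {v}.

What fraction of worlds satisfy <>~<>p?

1/2

s: no successors, so <>~<>p fails. ✗
t: successors {s, t}; ~<>p there: s:T, t:T. ✓
u: no successors, so <>~<>p fails. ✗
v: successors {u}; ~<>p there: u:T. ✓
That's 2 of 4 worlds, so 2/4 = 1/2.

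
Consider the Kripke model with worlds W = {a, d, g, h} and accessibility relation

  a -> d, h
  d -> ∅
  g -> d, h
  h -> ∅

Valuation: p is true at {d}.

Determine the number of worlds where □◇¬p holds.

a: successors {d, h}; ◇¬p there: d:F, h:F. ✗
d: no successors, so □◇¬p holds vacuously. ✓
g: successors {d, h}; ◇¬p there: d:F, h:F. ✗
h: no successors, so □◇¬p holds vacuously. ✓
Satisfying worlds: {d, h}.

2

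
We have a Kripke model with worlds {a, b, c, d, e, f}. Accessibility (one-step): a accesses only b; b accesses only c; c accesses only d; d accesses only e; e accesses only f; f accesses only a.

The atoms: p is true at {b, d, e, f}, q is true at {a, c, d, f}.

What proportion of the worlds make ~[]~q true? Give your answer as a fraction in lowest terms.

a: []~q is T. ✗
b: []~q is F. ✓
c: []~q is F. ✓
d: []~q is T. ✗
e: []~q is F. ✓
f: []~q is F. ✓
That's 4 of 6 worlds, so 4/6 = 2/3.

2/3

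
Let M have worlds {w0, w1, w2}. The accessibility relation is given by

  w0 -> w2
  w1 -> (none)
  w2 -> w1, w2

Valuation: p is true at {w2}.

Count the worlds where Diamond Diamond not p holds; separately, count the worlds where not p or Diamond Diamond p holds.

2 and 3

For Diamond Diamond not p:
w0: successors {w2}; Diamond not p there: w2:T. ✓
w1: no successors, so Diamond Diamond not p fails. ✗
w2: successors {w1, w2}; Diamond not p there: w1:F, w2:T. ✓
— 2 worlds.
For not p or Diamond Diamond p:
w0: not p is T, Diamond Diamond p is T. ✓
w1: not p is T, Diamond Diamond p is F. ✓
w2: not p is F, Diamond Diamond p is T. ✓
— 3 worlds.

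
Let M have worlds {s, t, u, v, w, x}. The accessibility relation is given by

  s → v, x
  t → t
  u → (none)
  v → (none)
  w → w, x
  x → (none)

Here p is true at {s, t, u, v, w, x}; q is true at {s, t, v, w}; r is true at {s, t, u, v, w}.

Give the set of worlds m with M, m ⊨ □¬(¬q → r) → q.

s: □¬(¬q → r) is F, q is T. ✓
t: □¬(¬q → r) is F, q is T. ✓
u: □¬(¬q → r) is T, q is F. ✗
v: □¬(¬q → r) is T, q is T. ✓
w: □¬(¬q → r) is F, q is T. ✓
x: □¬(¬q → r) is T, q is F. ✗

{s, t, v, w}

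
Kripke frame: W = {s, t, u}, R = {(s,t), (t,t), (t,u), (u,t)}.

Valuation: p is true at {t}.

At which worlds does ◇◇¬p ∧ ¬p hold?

s: ◇◇¬p is T, ¬p is T. ✓
t: ◇◇¬p is T, ¬p is F. ✗
u: ◇◇¬p is T, ¬p is T. ✓

{s, u}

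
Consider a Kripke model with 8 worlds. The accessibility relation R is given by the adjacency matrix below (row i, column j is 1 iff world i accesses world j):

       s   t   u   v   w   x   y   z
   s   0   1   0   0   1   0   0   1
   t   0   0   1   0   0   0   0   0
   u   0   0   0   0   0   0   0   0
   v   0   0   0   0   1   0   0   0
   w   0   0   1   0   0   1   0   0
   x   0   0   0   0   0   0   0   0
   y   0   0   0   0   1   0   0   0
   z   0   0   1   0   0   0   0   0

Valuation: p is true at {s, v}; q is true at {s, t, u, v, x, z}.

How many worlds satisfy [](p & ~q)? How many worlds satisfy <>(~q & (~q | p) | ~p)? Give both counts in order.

2 and 6

For [](p & ~q):
s: successors {t, w, z}; p & ~q there: t:F, w:F, z:F. ✗
t: successors {u}; p & ~q there: u:F. ✗
u: no successors, so [](p & ~q) holds vacuously. ✓
v: successors {w}; p & ~q there: w:F. ✗
w: successors {u, x}; p & ~q there: u:F, x:F. ✗
x: no successors, so [](p & ~q) holds vacuously. ✓
y: successors {w}; p & ~q there: w:F. ✗
z: successors {u}; p & ~q there: u:F. ✗
— 2 worlds.
For <>(~q & (~q | p) | ~p):
s: successors {t, w, z}; ~q & (~q | p) | ~p there: t:T, w:T, z:T. ✓
t: successors {u}; ~q & (~q | p) | ~p there: u:T. ✓
u: no successors, so <>(~q & (~q | p) | ~p) fails. ✗
v: successors {w}; ~q & (~q | p) | ~p there: w:T. ✓
w: successors {u, x}; ~q & (~q | p) | ~p there: u:T, x:T. ✓
x: no successors, so <>(~q & (~q | p) | ~p) fails. ✗
y: successors {w}; ~q & (~q | p) | ~p there: w:T. ✓
z: successors {u}; ~q & (~q | p) | ~p there: u:T. ✓
— 6 worlds.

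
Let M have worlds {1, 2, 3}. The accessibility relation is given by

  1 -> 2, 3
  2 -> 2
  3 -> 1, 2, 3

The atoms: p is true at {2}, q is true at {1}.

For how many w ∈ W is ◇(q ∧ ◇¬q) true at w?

1: successors {2, 3}; q ∧ ◇¬q there: 2:F, 3:F. ✗
2: successors {2}; q ∧ ◇¬q there: 2:F. ✗
3: successors {1, 2, 3}; q ∧ ◇¬q there: 1:T, 2:F, 3:F. ✓
Satisfying worlds: {3}.

1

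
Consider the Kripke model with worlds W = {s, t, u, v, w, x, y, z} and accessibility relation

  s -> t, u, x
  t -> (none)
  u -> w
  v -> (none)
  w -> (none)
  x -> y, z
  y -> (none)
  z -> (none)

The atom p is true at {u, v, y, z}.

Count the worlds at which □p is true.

6

s: successors {t, u, x}; p there: t:F, u:T, x:F. ✗
t: no successors, so □p holds vacuously. ✓
u: successors {w}; p there: w:F. ✗
v: no successors, so □p holds vacuously. ✓
w: no successors, so □p holds vacuously. ✓
x: successors {y, z}; p there: y:T, z:T. ✓
y: no successors, so □p holds vacuously. ✓
z: no successors, so □p holds vacuously. ✓
Satisfying worlds: {t, v, w, x, y, z}.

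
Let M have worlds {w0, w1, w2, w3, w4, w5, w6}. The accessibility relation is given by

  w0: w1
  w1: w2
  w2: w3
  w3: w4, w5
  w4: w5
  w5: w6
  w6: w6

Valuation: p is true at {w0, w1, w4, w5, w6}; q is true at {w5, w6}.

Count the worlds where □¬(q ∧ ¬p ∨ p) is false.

w0: successors {w1}; ¬(q ∧ ¬p ∨ p) there: w1:F. ✗
w1: successors {w2}; ¬(q ∧ ¬p ∨ p) there: w2:T. ✓
w2: successors {w3}; ¬(q ∧ ¬p ∨ p) there: w3:T. ✓
w3: successors {w4, w5}; ¬(q ∧ ¬p ∨ p) there: w4:F, w5:F. ✗
w4: successors {w5}; ¬(q ∧ ¬p ∨ p) there: w5:F. ✗
w5: successors {w6}; ¬(q ∧ ¬p ∨ p) there: w6:F. ✗
w6: successors {w6}; ¬(q ∧ ¬p ∨ p) there: w6:F. ✗
Satisfying worlds: {w1, w2}.
So □¬(q ∧ ¬p ∨ p) fails at the other 5 worlds.

5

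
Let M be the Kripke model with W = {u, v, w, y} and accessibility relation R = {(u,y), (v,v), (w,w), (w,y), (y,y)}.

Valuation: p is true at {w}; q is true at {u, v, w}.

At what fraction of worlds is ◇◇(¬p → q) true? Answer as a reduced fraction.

u: successors {y}; ◇(¬p → q) there: y:F. ✗
v: successors {v}; ◇(¬p → q) there: v:T. ✓
w: successors {w, y}; ◇(¬p → q) there: w:T, y:F. ✓
y: successors {y}; ◇(¬p → q) there: y:F. ✗
That's 2 of 4 worlds, so 2/4 = 1/2.

1/2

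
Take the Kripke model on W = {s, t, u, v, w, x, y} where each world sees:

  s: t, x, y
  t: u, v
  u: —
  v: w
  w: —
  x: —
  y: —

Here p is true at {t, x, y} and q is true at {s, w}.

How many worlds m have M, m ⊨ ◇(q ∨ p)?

s: successors {t, x, y}; q ∨ p there: t:T, x:T, y:T. ✓
t: successors {u, v}; q ∨ p there: u:F, v:F. ✗
u: no successors, so ◇(q ∨ p) fails. ✗
v: successors {w}; q ∨ p there: w:T. ✓
w: no successors, so ◇(q ∨ p) fails. ✗
x: no successors, so ◇(q ∨ p) fails. ✗
y: no successors, so ◇(q ∨ p) fails. ✗
Satisfying worlds: {s, v}.

2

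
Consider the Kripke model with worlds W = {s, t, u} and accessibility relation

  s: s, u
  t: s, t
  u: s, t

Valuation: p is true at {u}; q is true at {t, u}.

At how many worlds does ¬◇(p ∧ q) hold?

s: ◇(p ∧ q) is T. ✗
t: ◇(p ∧ q) is F. ✓
u: ◇(p ∧ q) is F. ✓
Satisfying worlds: {t, u}.

2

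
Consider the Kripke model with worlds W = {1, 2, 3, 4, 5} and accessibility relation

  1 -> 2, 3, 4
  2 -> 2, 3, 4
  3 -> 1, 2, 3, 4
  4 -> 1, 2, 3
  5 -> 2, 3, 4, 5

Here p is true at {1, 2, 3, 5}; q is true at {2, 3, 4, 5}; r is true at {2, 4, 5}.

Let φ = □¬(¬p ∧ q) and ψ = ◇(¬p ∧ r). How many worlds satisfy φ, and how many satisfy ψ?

1 and 4

For □¬(¬p ∧ q):
1: successors {2, 3, 4}; ¬(¬p ∧ q) there: 2:T, 3:T, 4:F. ✗
2: successors {2, 3, 4}; ¬(¬p ∧ q) there: 2:T, 3:T, 4:F. ✗
3: successors {1, 2, 3, 4}; ¬(¬p ∧ q) there: 1:T, 2:T, 3:T, 4:F. ✗
4: successors {1, 2, 3}; ¬(¬p ∧ q) there: 1:T, 2:T, 3:T. ✓
5: successors {2, 3, 4, 5}; ¬(¬p ∧ q) there: 2:T, 3:T, 4:F, 5:T. ✗
— 1 world.
For ◇(¬p ∧ r):
1: successors {2, 3, 4}; ¬p ∧ r there: 2:F, 3:F, 4:T. ✓
2: successors {2, 3, 4}; ¬p ∧ r there: 2:F, 3:F, 4:T. ✓
3: successors {1, 2, 3, 4}; ¬p ∧ r there: 1:F, 2:F, 3:F, 4:T. ✓
4: successors {1, 2, 3}; ¬p ∧ r there: 1:F, 2:F, 3:F. ✗
5: successors {2, 3, 4, 5}; ¬p ∧ r there: 2:F, 3:F, 4:T, 5:F. ✓
— 4 worlds.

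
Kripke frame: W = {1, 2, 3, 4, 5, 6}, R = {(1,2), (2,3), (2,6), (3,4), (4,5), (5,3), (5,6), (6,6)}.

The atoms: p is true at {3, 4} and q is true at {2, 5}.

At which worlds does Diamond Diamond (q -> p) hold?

{1, 2, 4, 5, 6}

1: successors {2}; Diamond (q -> p) there: 2:T. ✓
2: successors {3, 6}; Diamond (q -> p) there: 3:T, 6:T. ✓
3: successors {4}; Diamond (q -> p) there: 4:F. ✗
4: successors {5}; Diamond (q -> p) there: 5:T. ✓
5: successors {3, 6}; Diamond (q -> p) there: 3:T, 6:T. ✓
6: successors {6}; Diamond (q -> p) there: 6:T. ✓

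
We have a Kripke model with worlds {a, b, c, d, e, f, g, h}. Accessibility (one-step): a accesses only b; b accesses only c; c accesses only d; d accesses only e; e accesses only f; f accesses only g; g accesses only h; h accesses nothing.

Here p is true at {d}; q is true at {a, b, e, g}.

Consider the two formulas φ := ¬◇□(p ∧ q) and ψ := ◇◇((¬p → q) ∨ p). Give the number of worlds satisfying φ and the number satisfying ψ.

7 and 3

For ¬◇□(p ∧ q):
a: ◇□(p ∧ q) is F. ✓
b: ◇□(p ∧ q) is F. ✓
c: ◇□(p ∧ q) is F. ✓
d: ◇□(p ∧ q) is F. ✓
e: ◇□(p ∧ q) is F. ✓
f: ◇□(p ∧ q) is F. ✓
g: ◇□(p ∧ q) is T. ✗
h: ◇□(p ∧ q) is F. ✓
— 7 worlds.
For ◇◇((¬p → q) ∨ p):
a: successors {b}; ◇((¬p → q) ∨ p) there: b:F. ✗
b: successors {c}; ◇((¬p → q) ∨ p) there: c:T. ✓
c: successors {d}; ◇((¬p → q) ∨ p) there: d:T. ✓
d: successors {e}; ◇((¬p → q) ∨ p) there: e:F. ✗
e: successors {f}; ◇((¬p → q) ∨ p) there: f:T. ✓
f: successors {g}; ◇((¬p → q) ∨ p) there: g:F. ✗
g: successors {h}; ◇((¬p → q) ∨ p) there: h:F. ✗
h: no successors, so ◇◇((¬p → q) ∨ p) fails. ✗
— 3 worlds.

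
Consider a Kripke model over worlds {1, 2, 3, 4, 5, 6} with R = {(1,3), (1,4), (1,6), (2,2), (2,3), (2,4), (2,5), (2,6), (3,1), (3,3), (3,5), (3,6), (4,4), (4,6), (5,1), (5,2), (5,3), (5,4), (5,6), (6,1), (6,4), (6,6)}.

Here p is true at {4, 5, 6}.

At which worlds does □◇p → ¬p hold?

1: □◇p is T, ¬p is T. ✓
2: □◇p is T, ¬p is T. ✓
3: □◇p is T, ¬p is T. ✓
4: □◇p is T, ¬p is F. ✗
5: □◇p is T, ¬p is F. ✗
6: □◇p is T, ¬p is F. ✗

{1, 2, 3}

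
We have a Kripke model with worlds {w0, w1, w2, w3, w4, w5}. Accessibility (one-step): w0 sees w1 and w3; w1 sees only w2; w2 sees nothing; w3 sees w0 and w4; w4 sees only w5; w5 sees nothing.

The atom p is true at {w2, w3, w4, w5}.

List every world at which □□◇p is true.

{w1, w2, w4, w5}

w0: successors {w1, w3}; □◇p there: w1:F, w3:T. ✗
w1: successors {w2}; □◇p there: w2:T. ✓
w2: no successors, so □□◇p holds vacuously. ✓
w3: successors {w0, w4}; □◇p there: w0:T, w4:F. ✗
w4: successors {w5}; □◇p there: w5:T. ✓
w5: no successors, so □□◇p holds vacuously. ✓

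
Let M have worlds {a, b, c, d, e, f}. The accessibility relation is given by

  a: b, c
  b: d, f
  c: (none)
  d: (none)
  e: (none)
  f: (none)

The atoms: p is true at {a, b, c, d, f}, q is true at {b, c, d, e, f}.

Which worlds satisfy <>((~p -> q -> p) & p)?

a: successors {b, c}; (~p -> q -> p) & p there: b:T, c:T. ✓
b: successors {d, f}; (~p -> q -> p) & p there: d:T, f:T. ✓
c: no successors, so <>((~p -> q -> p) & p) fails. ✗
d: no successors, so <>((~p -> q -> p) & p) fails. ✗
e: no successors, so <>((~p -> q -> p) & p) fails. ✗
f: no successors, so <>((~p -> q -> p) & p) fails. ✗

{a, b}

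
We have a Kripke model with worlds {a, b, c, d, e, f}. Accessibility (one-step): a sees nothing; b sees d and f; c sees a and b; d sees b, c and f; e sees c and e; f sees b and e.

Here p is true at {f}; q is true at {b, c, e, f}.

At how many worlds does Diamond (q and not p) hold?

4

a: no successors, so Diamond (q and not p) fails. ✗
b: successors {d, f}; q and not p there: d:F, f:F. ✗
c: successors {a, b}; q and not p there: a:F, b:T. ✓
d: successors {b, c, f}; q and not p there: b:T, c:T, f:F. ✓
e: successors {c, e}; q and not p there: c:T, e:T. ✓
f: successors {b, e}; q and not p there: b:T, e:T. ✓
Satisfying worlds: {c, d, e, f}.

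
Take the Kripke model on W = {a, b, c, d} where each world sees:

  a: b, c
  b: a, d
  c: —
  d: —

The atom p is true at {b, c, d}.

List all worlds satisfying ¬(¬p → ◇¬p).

{a}

a: ¬p → ◇¬p is F. ✓
b: ¬p → ◇¬p is T. ✗
c: ¬p → ◇¬p is T. ✗
d: ¬p → ◇¬p is T. ✗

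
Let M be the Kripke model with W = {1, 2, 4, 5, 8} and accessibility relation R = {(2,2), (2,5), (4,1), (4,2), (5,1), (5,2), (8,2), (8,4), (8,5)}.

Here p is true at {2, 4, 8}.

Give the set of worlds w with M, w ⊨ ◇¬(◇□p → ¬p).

{8}

1: no successors, so ◇¬(◇□p → ¬p) fails. ✗
2: successors {2, 5}; ¬(◇□p → ¬p) there: 2:F, 5:F. ✗
4: successors {1, 2}; ¬(◇□p → ¬p) there: 1:F, 2:F. ✗
5: successors {1, 2}; ¬(◇□p → ¬p) there: 1:F, 2:F. ✗
8: successors {2, 4, 5}; ¬(◇□p → ¬p) there: 2:F, 4:T, 5:F. ✓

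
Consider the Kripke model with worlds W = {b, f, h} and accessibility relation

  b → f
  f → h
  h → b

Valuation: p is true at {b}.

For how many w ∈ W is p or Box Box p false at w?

1

b: p is T, Box Box p is F. ✓
f: p is F, Box Box p is T. ✓
h: p is F, Box Box p is F. ✗
Satisfying worlds: {b, f}.
So p or Box Box p fails at the other 1 world.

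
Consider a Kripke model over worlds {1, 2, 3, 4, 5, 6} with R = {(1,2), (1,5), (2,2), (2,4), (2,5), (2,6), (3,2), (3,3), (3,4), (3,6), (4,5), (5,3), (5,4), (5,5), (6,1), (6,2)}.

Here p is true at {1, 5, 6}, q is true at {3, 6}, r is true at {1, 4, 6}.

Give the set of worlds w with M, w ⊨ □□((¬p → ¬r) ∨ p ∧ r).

∅

1: successors {2, 5}; □((¬p → ¬r) ∨ p ∧ r) there: 2:F, 5:F. ✗
2: successors {2, 4, 5, 6}; □((¬p → ¬r) ∨ p ∧ r) there: 2:F, 4:T, 5:F, 6:T. ✗
3: successors {2, 3, 4, 6}; □((¬p → ¬r) ∨ p ∧ r) there: 2:F, 3:F, 4:T, 6:T. ✗
4: successors {5}; □((¬p → ¬r) ∨ p ∧ r) there: 5:F. ✗
5: successors {3, 4, 5}; □((¬p → ¬r) ∨ p ∧ r) there: 3:F, 4:T, 5:F. ✗
6: successors {1, 2}; □((¬p → ¬r) ∨ p ∧ r) there: 1:T, 2:F. ✗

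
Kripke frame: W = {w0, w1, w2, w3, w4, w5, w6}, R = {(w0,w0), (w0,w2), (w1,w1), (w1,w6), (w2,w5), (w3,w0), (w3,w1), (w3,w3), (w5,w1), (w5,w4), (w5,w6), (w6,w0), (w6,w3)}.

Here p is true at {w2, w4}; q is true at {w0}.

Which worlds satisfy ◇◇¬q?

{w0, w1, w2, w3, w5, w6}

w0: successors {w0, w2}; ◇¬q there: w0:T, w2:T. ✓
w1: successors {w1, w6}; ◇¬q there: w1:T, w6:T. ✓
w2: successors {w5}; ◇¬q there: w5:T. ✓
w3: successors {w0, w1, w3}; ◇¬q there: w0:T, w1:T, w3:T. ✓
w4: no successors, so ◇◇¬q fails. ✗
w5: successors {w1, w4, w6}; ◇¬q there: w1:T, w4:F, w6:T. ✓
w6: successors {w0, w3}; ◇¬q there: w0:T, w3:T. ✓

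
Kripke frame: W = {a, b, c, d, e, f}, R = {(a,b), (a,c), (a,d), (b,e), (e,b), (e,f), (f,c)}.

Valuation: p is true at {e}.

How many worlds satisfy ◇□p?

a: successors {b, c, d}; □p there: b:T, c:T, d:T. ✓
b: successors {e}; □p there: e:F. ✗
c: no successors, so ◇□p fails. ✗
d: no successors, so ◇□p fails. ✗
e: successors {b, f}; □p there: b:T, f:F. ✓
f: successors {c}; □p there: c:T. ✓
Satisfying worlds: {a, e, f}.

3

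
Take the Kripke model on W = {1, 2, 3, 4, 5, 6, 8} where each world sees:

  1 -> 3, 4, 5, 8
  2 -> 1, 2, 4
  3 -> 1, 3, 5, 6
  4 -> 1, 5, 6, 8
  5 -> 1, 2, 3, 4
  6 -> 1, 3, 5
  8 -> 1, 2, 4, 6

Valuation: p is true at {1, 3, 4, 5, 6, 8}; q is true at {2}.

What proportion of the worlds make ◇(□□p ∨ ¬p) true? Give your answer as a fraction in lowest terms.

3/7

1: successors {3, 4, 5, 8}; □□p ∨ ¬p there: 3:F, 4:F, 5:F, 8:F. ✗
2: successors {1, 2, 4}; □□p ∨ ¬p there: 1:F, 2:T, 4:F. ✓
3: successors {1, 3, 5, 6}; □□p ∨ ¬p there: 1:F, 3:F, 5:F, 6:F. ✗
4: successors {1, 5, 6, 8}; □□p ∨ ¬p there: 1:F, 5:F, 6:F, 8:F. ✗
5: successors {1, 2, 3, 4}; □□p ∨ ¬p there: 1:F, 2:T, 3:F, 4:F. ✓
6: successors {1, 3, 5}; □□p ∨ ¬p there: 1:F, 3:F, 5:F. ✗
8: successors {1, 2, 4, 6}; □□p ∨ ¬p there: 1:F, 2:T, 4:F, 6:F. ✓
That's 3 of 7 worlds, so 3/7.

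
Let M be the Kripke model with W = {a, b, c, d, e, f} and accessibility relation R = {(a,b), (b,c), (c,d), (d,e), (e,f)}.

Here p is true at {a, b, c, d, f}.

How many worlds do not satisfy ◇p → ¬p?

a: ◇p is T, ¬p is F. ✗
b: ◇p is T, ¬p is F. ✗
c: ◇p is T, ¬p is F. ✗
d: ◇p is F, ¬p is F. ✓
e: ◇p is T, ¬p is T. ✓
f: ◇p is F, ¬p is F. ✓
Satisfying worlds: {d, e, f}.
So ◇p → ¬p fails at the other 3 worlds.

3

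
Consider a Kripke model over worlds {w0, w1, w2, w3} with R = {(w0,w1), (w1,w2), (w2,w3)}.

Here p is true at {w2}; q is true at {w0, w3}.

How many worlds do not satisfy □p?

2

w0: successors {w1}; p there: w1:F. ✗
w1: successors {w2}; p there: w2:T. ✓
w2: successors {w3}; p there: w3:F. ✗
w3: no successors, so □p holds vacuously. ✓
Satisfying worlds: {w1, w3}.
So □p fails at the other 2 worlds.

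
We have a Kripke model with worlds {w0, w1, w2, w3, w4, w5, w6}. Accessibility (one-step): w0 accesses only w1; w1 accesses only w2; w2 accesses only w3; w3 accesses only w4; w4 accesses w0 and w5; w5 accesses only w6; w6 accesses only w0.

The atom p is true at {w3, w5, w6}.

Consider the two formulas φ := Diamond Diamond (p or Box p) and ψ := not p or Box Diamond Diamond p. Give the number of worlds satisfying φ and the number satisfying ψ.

For Diamond Diamond (p or Box p):
w0: successors {w1}; Diamond (p or Box p) there: w1:T. ✓
w1: successors {w2}; Diamond (p or Box p) there: w2:T. ✓
w2: successors {w3}; Diamond (p or Box p) there: w3:F. ✗
w3: successors {w4}; Diamond (p or Box p) there: w4:T. ✓
w4: successors {w0, w5}; Diamond (p or Box p) there: w0:F, w5:T. ✓
w5: successors {w6}; Diamond (p or Box p) there: w6:F. ✗
w6: successors {w0}; Diamond (p or Box p) there: w0:F. ✗
— 4 worlds.
For not p or Box Diamond Diamond p:
w0: not p is T, Box Diamond Diamond p is T. ✓
w1: not p is T, Box Diamond Diamond p is F. ✓
w2: not p is T, Box Diamond Diamond p is T. ✓
w3: not p is F, Box Diamond Diamond p is T. ✓
w4: not p is T, Box Diamond Diamond p is F. ✓
w5: not p is F, Box Diamond Diamond p is F. ✗
w6: not p is F, Box Diamond Diamond p is F. ✗
— 5 worlds.

4 and 5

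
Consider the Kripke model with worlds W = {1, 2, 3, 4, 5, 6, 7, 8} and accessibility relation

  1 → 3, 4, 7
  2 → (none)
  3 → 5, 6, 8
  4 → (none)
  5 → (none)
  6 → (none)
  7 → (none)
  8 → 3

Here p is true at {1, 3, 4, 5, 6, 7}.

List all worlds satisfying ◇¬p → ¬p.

1: ◇¬p is F, ¬p is F. ✓
2: ◇¬p is F, ¬p is T. ✓
3: ◇¬p is T, ¬p is F. ✗
4: ◇¬p is F, ¬p is F. ✓
5: ◇¬p is F, ¬p is F. ✓
6: ◇¬p is F, ¬p is F. ✓
7: ◇¬p is F, ¬p is F. ✓
8: ◇¬p is F, ¬p is T. ✓

{1, 2, 4, 5, 6, 7, 8}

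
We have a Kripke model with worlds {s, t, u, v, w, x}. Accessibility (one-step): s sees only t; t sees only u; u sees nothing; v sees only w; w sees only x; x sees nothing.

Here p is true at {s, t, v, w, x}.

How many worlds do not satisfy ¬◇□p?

s: ◇□p is F. ✓
t: ◇□p is T. ✗
u: ◇□p is F. ✓
v: ◇□p is T. ✗
w: ◇□p is T. ✗
x: ◇□p is F. ✓
Satisfying worlds: {s, u, x}.
So ¬◇□p fails at the other 3 worlds.

3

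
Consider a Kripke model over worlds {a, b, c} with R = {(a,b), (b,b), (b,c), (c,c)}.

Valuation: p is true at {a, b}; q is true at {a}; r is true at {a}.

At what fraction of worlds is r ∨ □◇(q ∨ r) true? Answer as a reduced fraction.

a: r is T, □◇(q ∨ r) is F. ✓
b: r is F, □◇(q ∨ r) is F. ✗
c: r is F, □◇(q ∨ r) is F. ✗
That's 1 of 3 worlds, so 1/3.

1/3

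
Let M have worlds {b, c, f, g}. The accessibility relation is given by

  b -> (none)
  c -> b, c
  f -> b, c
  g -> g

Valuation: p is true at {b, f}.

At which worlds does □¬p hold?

b: no successors, so □¬p holds vacuously. ✓
c: successors {b, c}; ¬p there: b:F, c:T. ✗
f: successors {b, c}; ¬p there: b:F, c:T. ✗
g: successors {g}; ¬p there: g:T. ✓

{b, g}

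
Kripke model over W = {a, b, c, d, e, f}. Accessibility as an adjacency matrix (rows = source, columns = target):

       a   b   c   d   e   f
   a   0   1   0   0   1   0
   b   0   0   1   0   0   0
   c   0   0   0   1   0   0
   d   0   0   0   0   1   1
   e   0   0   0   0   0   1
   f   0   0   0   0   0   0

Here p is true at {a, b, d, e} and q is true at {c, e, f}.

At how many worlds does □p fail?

3

a: successors {b, e}; p there: b:T, e:T. ✓
b: successors {c}; p there: c:F. ✗
c: successors {d}; p there: d:T. ✓
d: successors {e, f}; p there: e:T, f:F. ✗
e: successors {f}; p there: f:F. ✗
f: no successors, so □p holds vacuously. ✓
Satisfying worlds: {a, c, f}.
So □p fails at the other 3 worlds.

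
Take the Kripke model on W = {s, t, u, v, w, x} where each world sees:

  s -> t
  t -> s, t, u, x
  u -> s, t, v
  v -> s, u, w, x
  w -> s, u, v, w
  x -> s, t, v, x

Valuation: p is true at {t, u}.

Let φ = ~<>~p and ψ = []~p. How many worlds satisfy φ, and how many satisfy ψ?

For ~<>~p:
s: <>~p is F. ✓
t: <>~p is T. ✗
u: <>~p is T. ✗
v: <>~p is T. ✗
w: <>~p is T. ✗
x: <>~p is T. ✗
— 1 world.
For []~p:
s: successors {t}; ~p there: t:F. ✗
t: successors {s, t, u, x}; ~p there: s:T, t:F, u:F, x:T. ✗
u: successors {s, t, v}; ~p there: s:T, t:F, v:T. ✗
v: successors {s, u, w, x}; ~p there: s:T, u:F, w:T, x:T. ✗
w: successors {s, u, v, w}; ~p there: s:T, u:F, v:T, w:T. ✗
x: successors {s, t, v, x}; ~p there: s:T, t:F, v:T, x:T. ✗
— 0 worlds.

1 and 0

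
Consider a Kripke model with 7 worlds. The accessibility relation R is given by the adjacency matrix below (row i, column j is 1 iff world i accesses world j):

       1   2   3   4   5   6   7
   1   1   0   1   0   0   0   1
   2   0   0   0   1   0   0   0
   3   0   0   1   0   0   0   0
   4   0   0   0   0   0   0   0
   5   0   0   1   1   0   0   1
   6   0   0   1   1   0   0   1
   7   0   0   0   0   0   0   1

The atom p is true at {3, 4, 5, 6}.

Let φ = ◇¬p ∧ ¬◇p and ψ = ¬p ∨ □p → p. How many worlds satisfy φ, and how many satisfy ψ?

1 and 4

For ◇¬p ∧ ¬◇p:
1: ◇¬p is T, ¬◇p is F. ✗
2: ◇¬p is F, ¬◇p is F. ✗
3: ◇¬p is F, ¬◇p is F. ✗
4: ◇¬p is F, ¬◇p is T. ✗
5: ◇¬p is T, ¬◇p is F. ✗
6: ◇¬p is T, ¬◇p is F. ✗
7: ◇¬p is T, ¬◇p is T. ✓
— 1 world.
For ¬p ∨ □p → p:
1: ¬p ∨ □p is T, p is F. ✗
2: ¬p ∨ □p is T, p is F. ✗
3: ¬p ∨ □p is T, p is T. ✓
4: ¬p ∨ □p is T, p is T. ✓
5: ¬p ∨ □p is F, p is T. ✓
6: ¬p ∨ □p is F, p is T. ✓
7: ¬p ∨ □p is T, p is F. ✗
— 4 worlds.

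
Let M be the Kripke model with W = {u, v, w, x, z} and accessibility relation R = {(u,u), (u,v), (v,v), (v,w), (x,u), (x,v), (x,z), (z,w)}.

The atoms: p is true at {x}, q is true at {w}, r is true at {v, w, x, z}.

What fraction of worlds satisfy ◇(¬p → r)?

u: successors {u, v}; ¬p → r there: u:F, v:T. ✓
v: successors {v, w}; ¬p → r there: v:T, w:T. ✓
w: no successors, so ◇(¬p → r) fails. ✗
x: successors {u, v, z}; ¬p → r there: u:F, v:T, z:T. ✓
z: successors {w}; ¬p → r there: w:T. ✓
That's 4 of 5 worlds, so 4/5.

4/5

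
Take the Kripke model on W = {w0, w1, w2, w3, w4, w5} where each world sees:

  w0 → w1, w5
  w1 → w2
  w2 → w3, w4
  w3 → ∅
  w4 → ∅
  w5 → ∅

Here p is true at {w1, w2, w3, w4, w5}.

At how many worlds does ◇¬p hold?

w0: successors {w1, w5}; ¬p there: w1:F, w5:F. ✗
w1: successors {w2}; ¬p there: w2:F. ✗
w2: successors {w3, w4}; ¬p there: w3:F, w4:F. ✗
w3: no successors, so ◇¬p fails. ✗
w4: no successors, so ◇¬p fails. ✗
w5: no successors, so ◇¬p fails. ✗
Satisfying worlds: ∅.

0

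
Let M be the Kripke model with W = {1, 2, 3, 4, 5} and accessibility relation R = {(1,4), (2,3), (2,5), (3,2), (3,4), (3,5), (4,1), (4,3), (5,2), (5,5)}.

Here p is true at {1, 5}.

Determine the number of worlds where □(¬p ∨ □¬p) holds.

1: successors {4}; ¬p ∨ □¬p there: 4:T. ✓
2: successors {3, 5}; ¬p ∨ □¬p there: 3:T, 5:F. ✗
3: successors {2, 4, 5}; ¬p ∨ □¬p there: 2:T, 4:T, 5:F. ✗
4: successors {1, 3}; ¬p ∨ □¬p there: 1:T, 3:T. ✓
5: successors {2, 5}; ¬p ∨ □¬p there: 2:T, 5:F. ✗
Satisfying worlds: {1, 4}.

2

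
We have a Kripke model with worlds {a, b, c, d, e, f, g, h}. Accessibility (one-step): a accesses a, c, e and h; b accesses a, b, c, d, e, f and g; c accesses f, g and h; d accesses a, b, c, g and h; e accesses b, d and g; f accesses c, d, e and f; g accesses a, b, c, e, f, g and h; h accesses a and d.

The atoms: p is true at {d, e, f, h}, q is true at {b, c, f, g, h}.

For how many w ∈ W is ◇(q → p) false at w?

a: successors {a, c, e, h}; q → p there: a:T, c:F, e:T, h:T. ✓
b: successors {a, b, c, d, e, f, g}; q → p there: a:T, b:F, c:F, d:T, e:T, f:T, g:F. ✓
c: successors {f, g, h}; q → p there: f:T, g:F, h:T. ✓
d: successors {a, b, c, g, h}; q → p there: a:T, b:F, c:F, g:F, h:T. ✓
e: successors {b, d, g}; q → p there: b:F, d:T, g:F. ✓
f: successors {c, d, e, f}; q → p there: c:F, d:T, e:T, f:T. ✓
g: successors {a, b, c, e, f, g, h}; q → p there: a:T, b:F, c:F, e:T, f:T, g:F, h:T. ✓
h: successors {a, d}; q → p there: a:T, d:T. ✓
Satisfying worlds: {a, b, c, d, e, f, g, h}.
So ◇(q → p) fails at the other 0 worlds.

0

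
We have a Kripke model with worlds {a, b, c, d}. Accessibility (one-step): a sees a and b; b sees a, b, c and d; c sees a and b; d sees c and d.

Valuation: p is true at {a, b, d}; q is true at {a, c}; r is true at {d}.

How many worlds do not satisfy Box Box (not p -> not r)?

a: successors {a, b}; Box (not p -> not r) there: a:T, b:T. ✓
b: successors {a, b, c, d}; Box (not p -> not r) there: a:T, b:T, c:T, d:T. ✓
c: successors {a, b}; Box (not p -> not r) there: a:T, b:T. ✓
d: successors {c, d}; Box (not p -> not r) there: c:T, d:T. ✓
Satisfying worlds: {a, b, c, d}.
So Box Box (not p -> not r) fails at the other 0 worlds.

0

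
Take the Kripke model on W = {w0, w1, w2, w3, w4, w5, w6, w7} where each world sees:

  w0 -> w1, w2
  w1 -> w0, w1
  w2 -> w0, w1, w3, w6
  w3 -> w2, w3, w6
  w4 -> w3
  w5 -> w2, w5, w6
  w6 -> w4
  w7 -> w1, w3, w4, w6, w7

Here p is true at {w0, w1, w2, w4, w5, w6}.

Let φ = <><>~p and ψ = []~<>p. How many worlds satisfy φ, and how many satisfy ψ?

For <><>~p:
w0: successors {w1, w2}; <>~p there: w1:F, w2:T. ✓
w1: successors {w0, w1}; <>~p there: w0:F, w1:F. ✗
w2: successors {w0, w1, w3, w6}; <>~p there: w0:F, w1:F, w3:T, w6:F. ✓
w3: successors {w2, w3, w6}; <>~p there: w2:T, w3:T, w6:F. ✓
w4: successors {w3}; <>~p there: w3:T. ✓
w5: successors {w2, w5, w6}; <>~p there: w2:T, w5:F, w6:F. ✓
w6: successors {w4}; <>~p there: w4:T. ✓
w7: successors {w1, w3, w4, w6, w7}; <>~p there: w1:F, w3:T, w4:T, w6:F, w7:T. ✓
— 7 worlds.
For []~<>p:
w0: successors {w1, w2}; ~<>p there: w1:F, w2:F. ✗
w1: successors {w0, w1}; ~<>p there: w0:F, w1:F. ✗
w2: successors {w0, w1, w3, w6}; ~<>p there: w0:F, w1:F, w3:F, w6:F. ✗
w3: successors {w2, w3, w6}; ~<>p there: w2:F, w3:F, w6:F. ✗
w4: successors {w3}; ~<>p there: w3:F. ✗
w5: successors {w2, w5, w6}; ~<>p there: w2:F, w5:F, w6:F. ✗
w6: successors {w4}; ~<>p there: w4:T. ✓
w7: successors {w1, w3, w4, w6, w7}; ~<>p there: w1:F, w3:F, w4:T, w6:F, w7:F. ✗
— 1 world.

7 and 1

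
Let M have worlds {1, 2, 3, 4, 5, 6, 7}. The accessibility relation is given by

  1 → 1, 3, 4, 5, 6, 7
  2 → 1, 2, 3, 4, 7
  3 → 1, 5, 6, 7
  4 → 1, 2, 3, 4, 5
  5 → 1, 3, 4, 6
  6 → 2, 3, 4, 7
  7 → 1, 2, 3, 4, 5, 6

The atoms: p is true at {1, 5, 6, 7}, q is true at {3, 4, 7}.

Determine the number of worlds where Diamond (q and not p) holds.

1: successors {1, 3, 4, 5, 6, 7}; q and not p there: 1:F, 3:T, 4:T, 5:F, 6:F, 7:F. ✓
2: successors {1, 2, 3, 4, 7}; q and not p there: 1:F, 2:F, 3:T, 4:T, 7:F. ✓
3: successors {1, 5, 6, 7}; q and not p there: 1:F, 5:F, 6:F, 7:F. ✗
4: successors {1, 2, 3, 4, 5}; q and not p there: 1:F, 2:F, 3:T, 4:T, 5:F. ✓
5: successors {1, 3, 4, 6}; q and not p there: 1:F, 3:T, 4:T, 6:F. ✓
6: successors {2, 3, 4, 7}; q and not p there: 2:F, 3:T, 4:T, 7:F. ✓
7: successors {1, 2, 3, 4, 5, 6}; q and not p there: 1:F, 2:F, 3:T, 4:T, 5:F, 6:F. ✓
Satisfying worlds: {1, 2, 4, 5, 6, 7}.

6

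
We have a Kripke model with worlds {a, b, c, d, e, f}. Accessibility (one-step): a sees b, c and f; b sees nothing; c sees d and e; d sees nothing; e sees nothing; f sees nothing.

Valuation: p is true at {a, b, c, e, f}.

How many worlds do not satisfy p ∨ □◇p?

0

a: p is T, □◇p is F. ✓
b: p is T, □◇p is T. ✓
c: p is T, □◇p is F. ✓
d: p is F, □◇p is T. ✓
e: p is T, □◇p is T. ✓
f: p is T, □◇p is T. ✓
Satisfying worlds: {a, b, c, d, e, f}.
So p ∨ □◇p fails at the other 0 worlds.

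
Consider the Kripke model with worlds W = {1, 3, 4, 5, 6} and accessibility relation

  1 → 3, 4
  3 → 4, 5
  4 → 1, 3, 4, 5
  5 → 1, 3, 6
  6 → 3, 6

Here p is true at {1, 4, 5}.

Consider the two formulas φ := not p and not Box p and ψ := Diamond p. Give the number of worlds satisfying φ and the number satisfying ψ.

1 and 4

For not p and not Box p:
1: not p is F, not Box p is T. ✗
3: not p is T, not Box p is F. ✗
4: not p is F, not Box p is T. ✗
5: not p is F, not Box p is T. ✗
6: not p is T, not Box p is T. ✓
— 1 world.
For Diamond p:
1: successors {3, 4}; p there: 3:F, 4:T. ✓
3: successors {4, 5}; p there: 4:T, 5:T. ✓
4: successors {1, 3, 4, 5}; p there: 1:T, 3:F, 4:T, 5:T. ✓
5: successors {1, 3, 6}; p there: 1:T, 3:F, 6:F. ✓
6: successors {3, 6}; p there: 3:F, 6:F. ✗
— 4 worlds.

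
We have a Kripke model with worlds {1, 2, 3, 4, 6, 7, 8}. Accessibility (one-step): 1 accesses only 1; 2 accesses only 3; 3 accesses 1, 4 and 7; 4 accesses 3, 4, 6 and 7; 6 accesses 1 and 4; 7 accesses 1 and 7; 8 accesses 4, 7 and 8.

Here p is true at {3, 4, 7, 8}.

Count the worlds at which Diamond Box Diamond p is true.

1: successors {1}; Box Diamond p there: 1:F. ✗
2: successors {3}; Box Diamond p there: 3:F. ✗
3: successors {1, 4, 7}; Box Diamond p there: 1:F, 4:T, 7:F. ✓
4: successors {3, 4, 6, 7}; Box Diamond p there: 3:F, 4:T, 6:F, 7:F. ✓
6: successors {1, 4}; Box Diamond p there: 1:F, 4:T. ✓
7: successors {1, 7}; Box Diamond p there: 1:F, 7:F. ✗
8: successors {4, 7, 8}; Box Diamond p there: 4:T, 7:F, 8:T. ✓
Satisfying worlds: {3, 4, 6, 8}.

4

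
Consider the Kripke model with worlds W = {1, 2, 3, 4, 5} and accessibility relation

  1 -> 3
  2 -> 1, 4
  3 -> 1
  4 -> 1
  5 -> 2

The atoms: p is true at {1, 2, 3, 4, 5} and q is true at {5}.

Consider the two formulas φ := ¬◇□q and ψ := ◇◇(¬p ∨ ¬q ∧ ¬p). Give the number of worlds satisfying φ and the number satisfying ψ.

For ¬◇□q:
1: ◇□q is F. ✓
2: ◇□q is F. ✓
3: ◇□q is F. ✓
4: ◇□q is F. ✓
5: ◇□q is F. ✓
— 5 worlds.
For ◇◇(¬p ∨ ¬q ∧ ¬p):
1: successors {3}; ◇(¬p ∨ ¬q ∧ ¬p) there: 3:F. ✗
2: successors {1, 4}; ◇(¬p ∨ ¬q ∧ ¬p) there: 1:F, 4:F. ✗
3: successors {1}; ◇(¬p ∨ ¬q ∧ ¬p) there: 1:F. ✗
4: successors {1}; ◇(¬p ∨ ¬q ∧ ¬p) there: 1:F. ✗
5: successors {2}; ◇(¬p ∨ ¬q ∧ ¬p) there: 2:F. ✗
— 0 worlds.

5 and 0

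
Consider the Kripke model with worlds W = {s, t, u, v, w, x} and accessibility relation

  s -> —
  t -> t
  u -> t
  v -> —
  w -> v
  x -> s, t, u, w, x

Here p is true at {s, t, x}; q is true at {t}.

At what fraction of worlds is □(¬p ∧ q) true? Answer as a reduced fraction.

s: no successors, so □(¬p ∧ q) holds vacuously. ✓
t: successors {t}; ¬p ∧ q there: t:F. ✗
u: successors {t}; ¬p ∧ q there: t:F. ✗
v: no successors, so □(¬p ∧ q) holds vacuously. ✓
w: successors {v}; ¬p ∧ q there: v:F. ✗
x: successors {s, t, u, w, x}; ¬p ∧ q there: s:F, t:F, u:F, w:F, x:F. ✗
That's 2 of 6 worlds, so 2/6 = 1/3.

1/3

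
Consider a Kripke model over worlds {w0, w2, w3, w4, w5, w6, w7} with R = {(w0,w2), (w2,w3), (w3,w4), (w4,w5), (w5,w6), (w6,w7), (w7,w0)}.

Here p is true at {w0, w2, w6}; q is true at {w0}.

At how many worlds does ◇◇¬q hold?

6

w0: successors {w2}; ◇¬q there: w2:T. ✓
w2: successors {w3}; ◇¬q there: w3:T. ✓
w3: successors {w4}; ◇¬q there: w4:T. ✓
w4: successors {w5}; ◇¬q there: w5:T. ✓
w5: successors {w6}; ◇¬q there: w6:T. ✓
w6: successors {w7}; ◇¬q there: w7:F. ✗
w7: successors {w0}; ◇¬q there: w0:T. ✓
Satisfying worlds: {w0, w2, w3, w4, w5, w7}.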